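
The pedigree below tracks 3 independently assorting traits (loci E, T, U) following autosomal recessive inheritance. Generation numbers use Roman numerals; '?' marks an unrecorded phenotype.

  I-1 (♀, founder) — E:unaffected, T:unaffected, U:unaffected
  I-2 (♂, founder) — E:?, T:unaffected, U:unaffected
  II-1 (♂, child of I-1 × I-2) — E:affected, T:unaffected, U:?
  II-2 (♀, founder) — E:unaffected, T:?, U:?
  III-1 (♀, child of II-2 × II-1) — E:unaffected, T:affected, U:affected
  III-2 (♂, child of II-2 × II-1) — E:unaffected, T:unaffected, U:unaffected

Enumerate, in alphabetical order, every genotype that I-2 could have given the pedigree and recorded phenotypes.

I-2 ∈ {Ee TT UU, Ee TT Uu, Ee Tt UU, Ee Tt Uu, ee TT UU, ee TT Uu, ee Tt UU, ee Tt Uu}

E/I-1 un ·: Ee
E/I-2 ? ·: Ee|ee
E/II-1 aff I-1×I-2: ee
E/II-2 un ·: EE|Ee
E/III-1 un II-2×II-1: Ee
E/III-2 un II-2×II-1: Ee
⇒ E over [I-1,I-2,II-1,II-2,III-1,III-2]: 4 consistent
T/I-1 un ·: TT|Tt
T/I-2 un ·: TT|Tt
T/II-1 un I-1×I-2: Tt
T/II-2 ? ·: Tt|tt
T/III-1 aff II-2×II-1: tt
T/III-2 un II-2×II-1: TT|Tt
⇒ T over [I-1,I-2,II-1,II-2,III-1,III-2]: 9 consistent
U/I-1 un ·: UU|Uu
U/I-2 un ·: UU|Uu
U/II-1 ? I-1×I-2: Uu|uu
U/II-2 ? ·: Uu|uu
U/III-1 aff II-2×II-1: uu
U/III-2 un II-2×II-1: UU|Uu
⇒ U over [I-1,I-2,II-1,II-2,III-1,III-2]: 10 consistent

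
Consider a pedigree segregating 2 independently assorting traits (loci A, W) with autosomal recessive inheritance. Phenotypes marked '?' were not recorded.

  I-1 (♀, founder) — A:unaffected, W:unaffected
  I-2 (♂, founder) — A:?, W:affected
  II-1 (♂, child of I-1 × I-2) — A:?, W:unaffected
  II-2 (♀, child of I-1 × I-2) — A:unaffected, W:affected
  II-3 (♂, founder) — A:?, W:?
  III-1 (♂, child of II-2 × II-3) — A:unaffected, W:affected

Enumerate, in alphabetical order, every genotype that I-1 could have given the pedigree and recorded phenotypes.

A/I-1 un ·: AA|Aa
A/I-2 ? ·: AA|Aa|aa
A/II-1 ? I-1×I-2: AA|Aa|aa
A/II-2 un I-1×I-2: AA|Aa
A/II-3 ? ·: AA|Aa|aa
A/III-1 un II-2×II-3: AA|Aa
⇒ A over [I-1,I-2,II-1,II-2,II-3,III-1]: 82 consistent
W/I-1 un ·: Ww
W/I-2 aff ·: ww
W/II-1 un I-1×I-2: Ww
W/II-2 aff I-1×I-2: ww
W/II-3 ? ·: Ww|ww
W/III-1 aff II-2×II-3: ww
⇒ W over [I-1,I-2,II-1,II-2,II-3,III-1]: 2 consistent

I-1 ∈ {AA Ww, Aa Ww}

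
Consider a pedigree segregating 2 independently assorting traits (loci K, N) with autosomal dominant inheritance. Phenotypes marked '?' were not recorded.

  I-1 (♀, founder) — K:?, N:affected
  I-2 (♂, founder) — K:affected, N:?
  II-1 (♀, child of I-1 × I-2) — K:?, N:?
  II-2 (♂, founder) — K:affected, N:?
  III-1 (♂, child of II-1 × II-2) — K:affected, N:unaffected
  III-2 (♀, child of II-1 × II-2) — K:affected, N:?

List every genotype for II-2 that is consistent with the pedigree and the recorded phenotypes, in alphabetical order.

II-2 ∈ {KK Nn, KK nn, Kk Nn, Kk nn}

K/I-1 ? ·: kk|Kk|KK
K/I-2 aff ·: Kk|KK
K/II-1 ? I-1×I-2: kk|Kk|KK
K/II-2 aff ·: Kk|KK
K/III-1 aff II-1×II-2: Kk|KK
K/III-2 aff II-1×II-2: Kk|KK
⇒ K over [I-1,I-2,II-1,II-2,III-1,III-2]: 64 consistent
N/I-1 aff ·: Nn|NN
N/I-2 ? ·: nn|Nn|NN
N/II-1 ? I-1×I-2: nn|Nn
N/II-2 ? ·: nn|Nn
N/III-1 un II-1×II-2: nn
N/III-2 ? II-1×II-2: nn|Nn|NN
⇒ N over [I-1,I-2,II-1,II-2,III-1,III-2]: 31 consistent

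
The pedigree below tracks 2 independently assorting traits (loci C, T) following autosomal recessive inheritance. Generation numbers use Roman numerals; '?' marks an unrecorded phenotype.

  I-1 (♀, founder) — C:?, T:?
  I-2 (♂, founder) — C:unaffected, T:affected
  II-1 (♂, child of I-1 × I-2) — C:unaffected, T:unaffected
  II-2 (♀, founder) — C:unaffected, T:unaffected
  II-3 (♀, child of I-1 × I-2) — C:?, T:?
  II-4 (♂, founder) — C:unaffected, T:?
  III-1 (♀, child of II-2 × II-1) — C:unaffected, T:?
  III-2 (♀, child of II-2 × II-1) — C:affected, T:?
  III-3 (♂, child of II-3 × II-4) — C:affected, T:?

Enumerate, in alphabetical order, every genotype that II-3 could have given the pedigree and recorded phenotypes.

C/I-1 ? ·: CC|Cc|cc
C/I-2 un ·: CC|Cc
C/II-1 un I-1×I-2: Cc
C/II-2 un ·: Cc
C/II-3 ? I-1×I-2: Cc|cc
C/II-4 un ·: Cc
C/III-1 un II-2×II-1: CC|Cc
C/III-2 aff II-2×II-1: cc
C/III-3 aff II-3×II-4: cc
⇒ C over [I-1,I-2,II-1,II-2,II-3,II-4,III-1,III-2,III-3]: 14 consistent
T/I-1 ? ·: TT|Tt
T/I-2 aff ·: tt
T/II-1 un I-1×I-2: Tt
T/II-2 un ·: TT|Tt
T/II-3 ? I-1×I-2: Tt|tt
T/II-4 ? ·: TT|Tt|tt
T/III-1 ? II-2×II-1: TT|Tt|tt
T/III-2 ? II-2×II-1: TT|Tt|tt
T/III-3 ? II-3×II-4: TT|Tt|tt
⇒ T over [I-1,I-2,II-1,II-2,II-3,II-4,III-1,III-2,III-3]: 234 consistent

II-3 ∈ {Cc Tt, Cc tt, cc Tt, cc tt}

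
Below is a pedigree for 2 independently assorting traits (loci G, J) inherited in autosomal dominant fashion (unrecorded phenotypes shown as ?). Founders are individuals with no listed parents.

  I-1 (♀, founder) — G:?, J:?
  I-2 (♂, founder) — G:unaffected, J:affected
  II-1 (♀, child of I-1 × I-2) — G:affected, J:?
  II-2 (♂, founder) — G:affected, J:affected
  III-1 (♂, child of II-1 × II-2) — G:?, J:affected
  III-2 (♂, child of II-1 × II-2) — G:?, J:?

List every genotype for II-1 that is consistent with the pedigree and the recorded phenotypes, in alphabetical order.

II-1 ∈ {Gg JJ, Gg Jj, Gg jj}

G/I-1 ? ·: Gg|GG
G/I-2 un ·: gg
G/II-1 aff I-1×I-2: Gg
G/II-2 aff ·: Gg|GG
G/III-1 ? II-1×II-2: gg|Gg|GG
G/III-2 ? II-1×II-2: gg|Gg|GG
⇒ G over [I-1,I-2,II-1,II-2,III-1,III-2]: 26 consistent
J/I-1 ? ·: jj|Jj|JJ
J/I-2 aff ·: Jj|JJ
J/II-1 ? I-1×I-2: jj|Jj|JJ
J/II-2 aff ·: Jj|JJ
J/III-1 aff II-1×II-2: Jj|JJ
J/III-2 ? II-1×II-2: jj|Jj|JJ
⇒ J over [I-1,I-2,II-1,II-2,III-1,III-2]: 76 consistent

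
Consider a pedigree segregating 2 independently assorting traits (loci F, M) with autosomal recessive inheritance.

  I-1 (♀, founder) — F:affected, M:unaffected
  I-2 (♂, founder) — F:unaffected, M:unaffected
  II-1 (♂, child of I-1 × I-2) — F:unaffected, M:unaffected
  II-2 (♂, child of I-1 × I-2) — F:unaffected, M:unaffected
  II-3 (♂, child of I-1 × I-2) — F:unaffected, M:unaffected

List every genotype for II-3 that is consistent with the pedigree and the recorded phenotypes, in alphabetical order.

F/I-1 aff ·: ff
F/I-2 un ·: FF|Ff
F/II-1 un I-1×I-2: Ff
F/II-2 un I-1×I-2: Ff
F/II-3 un I-1×I-2: Ff
⇒ F over [I-1,I-2,II-1,II-2,II-3]: 2 consistent
M/I-1 un ·: MM|Mm
M/I-2 un ·: MM|Mm
M/II-1 un I-1×I-2: MM|Mm
M/II-2 un I-1×I-2: MM|Mm
M/II-3 un I-1×I-2: MM|Mm
⇒ M over [I-1,I-2,II-1,II-2,II-3]: 25 consistent

II-3 ∈ {Ff MM, Ff Mm}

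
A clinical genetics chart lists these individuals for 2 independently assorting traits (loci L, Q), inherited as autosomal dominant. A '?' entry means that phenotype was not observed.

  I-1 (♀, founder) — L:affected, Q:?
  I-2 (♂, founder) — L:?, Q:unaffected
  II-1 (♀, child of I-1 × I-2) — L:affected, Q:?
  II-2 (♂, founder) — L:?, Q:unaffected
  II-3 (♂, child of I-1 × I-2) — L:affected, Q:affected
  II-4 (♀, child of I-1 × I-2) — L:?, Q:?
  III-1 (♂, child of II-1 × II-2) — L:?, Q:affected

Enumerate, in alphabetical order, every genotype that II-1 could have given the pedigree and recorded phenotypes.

L/I-1 aff ·: Ll|LL
L/I-2 ? ·: ll|Ll|LL
L/II-1 aff I-1×I-2: Ll|LL
L/II-2 ? ·: ll|Ll|LL
L/II-3 aff I-1×I-2: Ll|LL
L/II-4 ? I-1×I-2: ll|Ll|LL
L/III-1 ? II-1×II-2: ll|Ll|LL
⇒ L over [I-1,I-2,II-1,II-2,II-3,II-4,III-1]: 179 consistent
Q/I-1 ? ·: Qq|QQ
Q/I-2 un ·: qq
Q/II-1 ? I-1×I-2: Qq
Q/II-2 un ·: qq
Q/II-3 aff I-1×I-2: Qq
Q/II-4 ? I-1×I-2: qq|Qq
Q/III-1 aff II-1×II-2: Qq
⇒ Q over [I-1,I-2,II-1,II-2,II-3,II-4,III-1]: 3 consistent

II-1 ∈ {LL Qq, Ll Qq}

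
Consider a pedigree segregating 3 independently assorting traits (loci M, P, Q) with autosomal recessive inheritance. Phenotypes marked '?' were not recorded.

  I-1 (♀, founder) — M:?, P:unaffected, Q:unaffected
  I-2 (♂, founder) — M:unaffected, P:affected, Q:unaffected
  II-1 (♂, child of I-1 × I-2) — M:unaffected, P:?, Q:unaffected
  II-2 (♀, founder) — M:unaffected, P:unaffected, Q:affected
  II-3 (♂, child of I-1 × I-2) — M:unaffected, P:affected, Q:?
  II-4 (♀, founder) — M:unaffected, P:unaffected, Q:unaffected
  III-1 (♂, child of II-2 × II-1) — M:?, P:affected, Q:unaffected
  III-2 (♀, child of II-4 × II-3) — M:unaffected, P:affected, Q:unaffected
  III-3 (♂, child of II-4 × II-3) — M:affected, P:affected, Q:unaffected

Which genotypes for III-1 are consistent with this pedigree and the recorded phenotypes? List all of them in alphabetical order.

M/I-1 ? ·: MM|Mm|mm
M/I-2 un ·: MM|Mm
M/II-1 un I-1×I-2: MM|Mm
M/II-2 un ·: MM|Mm
M/II-3 un I-1×I-2: Mm
M/II-4 un ·: Mm
M/III-1 ? II-2×II-1: MM|Mm|mm
M/III-2 un II-4×II-3: MM|Mm
M/III-3 aff II-4×II-3: mm
⇒ M over [I-1,I-2,II-1,II-2,II-3,II-4,III-1,III-2,III-3]: 68 consistent
P/I-1 un ·: Pp
P/I-2 aff ·: pp
P/II-1 ? I-1×I-2: Pp|pp
P/II-2 un ·: Pp
P/II-3 aff I-1×I-2: pp
P/II-4 un ·: Pp
P/III-1 aff II-2×II-1: pp
P/III-2 aff II-4×II-3: pp
P/III-3 aff II-4×II-3: pp
⇒ P over [I-1,I-2,II-1,II-2,II-3,II-4,III-1,III-2,III-3]: 2 consistent
Q/I-1 un ·: QQ|Qq
Q/I-2 un ·: QQ|Qq
Q/II-1 un I-1×I-2: QQ|Qq
Q/II-2 aff ·: qq
Q/II-3 ? I-1×I-2: QQ|Qq|qq
Q/II-4 un ·: QQ|Qq
Q/III-1 un II-2×II-1: Qq
Q/III-2 un II-4×II-3: QQ|Qq
Q/III-3 un II-4×II-3: QQ|Qq
⇒ Q over [I-1,I-2,II-1,II-2,II-3,II-4,III-1,III-2,III-3]: 87 consistent

III-1 ∈ {MM pp Qq, Mm pp Qq, mm pp Qq}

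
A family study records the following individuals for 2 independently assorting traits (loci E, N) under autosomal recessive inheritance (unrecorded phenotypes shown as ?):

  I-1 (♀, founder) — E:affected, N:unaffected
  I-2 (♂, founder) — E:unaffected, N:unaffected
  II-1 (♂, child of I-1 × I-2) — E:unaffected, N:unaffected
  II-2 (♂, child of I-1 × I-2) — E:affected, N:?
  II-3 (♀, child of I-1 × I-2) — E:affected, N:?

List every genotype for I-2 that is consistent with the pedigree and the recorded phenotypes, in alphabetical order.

E/I-1 aff ·: ee
E/I-2 un ·: Ee
E/II-1 un I-1×I-2: Ee
E/II-2 aff I-1×I-2: ee
E/II-3 aff I-1×I-2: ee
⇒ E over [I-1,I-2,II-1,II-2,II-3]: 1 consistent
N/I-1 un ·: NN|Nn
N/I-2 un ·: NN|Nn
N/II-1 un I-1×I-2: NN|Nn
N/II-2 ? I-1×I-2: NN|Nn|nn
N/II-3 ? I-1×I-2: NN|Nn|nn
⇒ N over [I-1,I-2,II-1,II-2,II-3]: 35 consistent

I-2 ∈ {Ee NN, Ee Nn}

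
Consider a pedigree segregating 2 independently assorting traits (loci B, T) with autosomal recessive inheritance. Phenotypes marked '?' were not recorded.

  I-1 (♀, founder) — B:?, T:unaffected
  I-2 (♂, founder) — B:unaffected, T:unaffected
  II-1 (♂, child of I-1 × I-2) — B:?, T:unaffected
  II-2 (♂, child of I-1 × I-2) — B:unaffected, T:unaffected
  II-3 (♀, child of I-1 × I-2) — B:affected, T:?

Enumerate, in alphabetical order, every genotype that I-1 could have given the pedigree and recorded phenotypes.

I-1 ∈ {Bb TT, Bb Tt, bb TT, bb Tt}

B/I-1 ? ·: Bb|bb
B/I-2 un ·: Bb
B/II-1 ? I-1×I-2: BB|Bb|bb
B/II-2 un I-1×I-2: BB|Bb
B/II-3 aff I-1×I-2: bb
⇒ B over [I-1,I-2,II-1,II-2,II-3]: 8 consistent
T/I-1 un ·: TT|Tt
T/I-2 un ·: TT|Tt
T/II-1 un I-1×I-2: TT|Tt
T/II-2 un I-1×I-2: TT|Tt
T/II-3 ? I-1×I-2: TT|Tt|tt
⇒ T over [I-1,I-2,II-1,II-2,II-3]: 29 consistent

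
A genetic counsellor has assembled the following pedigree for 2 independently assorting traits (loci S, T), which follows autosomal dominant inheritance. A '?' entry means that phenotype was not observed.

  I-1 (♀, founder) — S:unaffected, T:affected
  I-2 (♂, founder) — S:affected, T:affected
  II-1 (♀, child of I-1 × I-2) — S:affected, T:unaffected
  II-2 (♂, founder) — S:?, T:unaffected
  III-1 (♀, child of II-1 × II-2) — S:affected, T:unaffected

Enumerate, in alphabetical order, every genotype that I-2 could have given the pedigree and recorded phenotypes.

S/I-1 un ·: ss
S/I-2 aff ·: Ss|SS
S/II-1 aff I-1×I-2: Ss
S/II-2 ? ·: ss|Ss|SS
S/III-1 aff II-1×II-2: Ss|SS
⇒ S over [I-1,I-2,II-1,II-2,III-1]: 10 consistent
T/I-1 aff ·: Tt
T/I-2 aff ·: Tt
T/II-1 un I-1×I-2: tt
T/II-2 un ·: tt
T/III-1 un II-1×II-2: tt
⇒ T over [I-1,I-2,II-1,II-2,III-1]: 1 consistent

I-2 ∈ {SS Tt, Ss Tt}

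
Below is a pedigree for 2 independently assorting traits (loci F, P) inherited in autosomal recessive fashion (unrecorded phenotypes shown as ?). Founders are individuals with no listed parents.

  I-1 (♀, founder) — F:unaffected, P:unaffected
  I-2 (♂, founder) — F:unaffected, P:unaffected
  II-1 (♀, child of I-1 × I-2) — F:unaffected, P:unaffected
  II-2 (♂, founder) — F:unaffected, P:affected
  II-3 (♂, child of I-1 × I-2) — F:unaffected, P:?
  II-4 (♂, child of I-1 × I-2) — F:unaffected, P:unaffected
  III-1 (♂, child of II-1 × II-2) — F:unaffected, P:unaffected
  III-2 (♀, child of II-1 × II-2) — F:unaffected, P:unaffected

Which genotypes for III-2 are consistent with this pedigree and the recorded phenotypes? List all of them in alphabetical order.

III-2 ∈ {FF Pp, Ff Pp}

F/I-1 un ·: FF|Ff
F/I-2 un ·: FF|Ff
F/II-1 un I-1×I-2: FF|Ff
F/II-2 un ·: FF|Ff
F/II-3 un I-1×I-2: FF|Ff
F/II-4 un I-1×I-2: FF|Ff
F/III-1 un II-1×II-2: FF|Ff
F/III-2 un II-1×II-2: FF|Ff
⇒ F over [I-1,I-2,II-1,II-2,II-3,II-4,III-1,III-2]: 161 consistent
P/I-1 un ·: PP|Pp
P/I-2 un ·: PP|Pp
P/II-1 un I-1×I-2: PP|Pp
P/II-2 aff ·: pp
P/II-3 ? I-1×I-2: PP|Pp|pp
P/II-4 un I-1×I-2: PP|Pp
P/III-1 un II-1×II-2: Pp
P/III-2 un II-1×II-2: Pp
⇒ P over [I-1,I-2,II-1,II-2,II-3,II-4,III-1,III-2]: 29 consistent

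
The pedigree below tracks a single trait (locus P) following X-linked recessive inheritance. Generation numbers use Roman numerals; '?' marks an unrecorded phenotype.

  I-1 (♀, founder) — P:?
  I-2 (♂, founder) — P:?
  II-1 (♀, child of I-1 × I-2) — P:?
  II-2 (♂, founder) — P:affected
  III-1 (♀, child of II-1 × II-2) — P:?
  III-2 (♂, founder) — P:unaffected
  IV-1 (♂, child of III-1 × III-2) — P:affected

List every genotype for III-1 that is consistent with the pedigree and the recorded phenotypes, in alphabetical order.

III-1 ∈ {X^PX^p, X^pX^p}

P/I-1 ? ·: X^PX^P|X^PX^p|X^pX^p
P/I-2 ? ·: X^PY|X^pY
P/II-1 ? I-1×I-2: X^PX^P|X^PX^p|X^pX^p
P/II-2 aff ·: X^pY
P/III-1 ? II-1×II-2: X^PX^p|X^pX^p
P/III-2 un ·: X^PY
P/IV-1 aff III-1×III-2: X^pY
⇒ P over [I-1,I-2,II-1,II-2,III-1,III-2,IV-1]: 12 consistent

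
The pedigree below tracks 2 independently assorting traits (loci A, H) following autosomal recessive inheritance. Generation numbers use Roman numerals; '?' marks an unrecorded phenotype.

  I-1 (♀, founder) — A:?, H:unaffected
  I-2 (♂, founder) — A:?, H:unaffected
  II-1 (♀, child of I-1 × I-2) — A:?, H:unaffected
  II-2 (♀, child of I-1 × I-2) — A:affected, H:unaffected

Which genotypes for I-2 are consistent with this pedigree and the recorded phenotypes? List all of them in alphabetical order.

I-2 ∈ {Aa HH, Aa Hh, aa HH, aa Hh}

A/I-1 ? ·: Aa|aa
A/I-2 ? ·: Aa|aa
A/II-1 ? I-1×I-2: AA|Aa|aa
A/II-2 aff I-1×I-2: aa
⇒ A over [I-1,I-2,II-1,II-2]: 8 consistent
H/I-1 un ·: HH|Hh
H/I-2 un ·: HH|Hh
H/II-1 un I-1×I-2: HH|Hh
H/II-2 un I-1×I-2: HH|Hh
⇒ H over [I-1,I-2,II-1,II-2]: 13 consistent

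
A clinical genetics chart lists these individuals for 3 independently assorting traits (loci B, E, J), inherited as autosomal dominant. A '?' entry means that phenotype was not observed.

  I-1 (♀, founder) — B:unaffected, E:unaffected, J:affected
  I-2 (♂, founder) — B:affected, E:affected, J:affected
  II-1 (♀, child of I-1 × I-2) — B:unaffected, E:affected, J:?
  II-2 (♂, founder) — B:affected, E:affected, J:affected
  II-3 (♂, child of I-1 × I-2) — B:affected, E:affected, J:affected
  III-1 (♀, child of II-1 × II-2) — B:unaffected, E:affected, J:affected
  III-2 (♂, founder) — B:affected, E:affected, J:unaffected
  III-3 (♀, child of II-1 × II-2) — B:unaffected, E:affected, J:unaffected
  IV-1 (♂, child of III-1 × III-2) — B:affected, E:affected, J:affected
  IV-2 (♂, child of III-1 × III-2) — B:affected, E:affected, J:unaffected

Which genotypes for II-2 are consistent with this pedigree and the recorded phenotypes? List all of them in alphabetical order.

B/I-1 un ·: bb
B/I-2 aff ·: Bb
B/II-1 un I-1×I-2: bb
B/II-2 aff ·: Bb
B/II-3 aff I-1×I-2: Bb
B/III-1 un II-1×II-2: bb
B/III-2 aff ·: Bb|BB
B/III-3 un II-1×II-2: bb
B/IV-1 aff III-1×III-2: Bb
B/IV-2 aff III-1×III-2: Bb
⇒ B over [I-1,I-2,II-1,II-2,II-3,III-1,III-2,III-3,IV-1,IV-2]: 2 consistent
E/I-1 un ·: ee
E/I-2 aff ·: Ee|EE
E/II-1 aff I-1×I-2: Ee
E/II-2 aff ·: Ee|EE
E/II-3 aff I-1×I-2: Ee
E/III-1 aff II-1×II-2: Ee|EE
E/III-2 aff ·: Ee|EE
E/III-3 aff II-1×II-2: Ee|EE
E/IV-1 aff III-1×III-2: Ee|EE
E/IV-2 aff III-1×III-2: Ee|EE
⇒ E over [I-1,I-2,II-1,II-2,II-3,III-1,III-2,III-3,IV-1,IV-2]: 104 consistent
J/I-1 aff ·: Jj|JJ
J/I-2 aff ·: Jj|JJ
J/II-1 ? I-1×I-2: jj|Jj
J/II-2 aff ·: Jj
J/II-3 aff I-1×I-2: Jj|JJ
J/III-1 aff II-1×II-2: Jj
J/III-2 un ·: jj
J/III-3 un II-1×II-2: jj
J/IV-1 aff III-1×III-2: Jj
J/IV-2 un III-1×III-2: jj
⇒ J over [I-1,I-2,II-1,II-2,II-3,III-1,III-2,III-3,IV-1,IV-2]: 8 consistent

II-2 ∈ {Bb EE Jj, Bb Ee Jj}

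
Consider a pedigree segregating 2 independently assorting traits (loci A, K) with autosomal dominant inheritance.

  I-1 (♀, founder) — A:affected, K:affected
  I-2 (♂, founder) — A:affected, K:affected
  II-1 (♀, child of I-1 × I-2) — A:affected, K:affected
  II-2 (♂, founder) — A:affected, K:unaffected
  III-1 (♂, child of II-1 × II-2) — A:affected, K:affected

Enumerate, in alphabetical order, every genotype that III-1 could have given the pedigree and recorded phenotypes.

A/I-1 aff ·: Aa|AA
A/I-2 aff ·: Aa|AA
A/II-1 aff I-1×I-2: Aa|AA
A/II-2 aff ·: Aa|AA
A/III-1 aff II-1×II-2: Aa|AA
⇒ A over [I-1,I-2,II-1,II-2,III-1]: 24 consistent
K/I-1 aff ·: Kk|KK
K/I-2 aff ·: Kk|KK
K/II-1 aff I-1×I-2: Kk|KK
K/II-2 un ·: kk
K/III-1 aff II-1×II-2: Kk
⇒ K over [I-1,I-2,II-1,II-2,III-1]: 7 consistent

III-1 ∈ {AA Kk, Aa Kk}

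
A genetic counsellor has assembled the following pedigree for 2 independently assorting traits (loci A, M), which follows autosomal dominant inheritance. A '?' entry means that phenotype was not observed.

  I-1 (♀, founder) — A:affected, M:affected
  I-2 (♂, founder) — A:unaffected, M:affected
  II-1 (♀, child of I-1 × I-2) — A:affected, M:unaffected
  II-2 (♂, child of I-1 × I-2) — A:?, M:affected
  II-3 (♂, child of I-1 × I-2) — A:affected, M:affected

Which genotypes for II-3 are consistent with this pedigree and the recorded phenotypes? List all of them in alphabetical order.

A/I-1 aff ·: Aa|AA
A/I-2 un ·: aa
A/II-1 aff I-1×I-2: Aa
A/II-2 ? I-1×I-2: aa|Aa
A/II-3 aff I-1×I-2: Aa
⇒ A over [I-1,I-2,II-1,II-2,II-3]: 3 consistent
M/I-1 aff ·: Mm
M/I-2 aff ·: Mm
M/II-1 un I-1×I-2: mm
M/II-2 aff I-1×I-2: Mm|MM
M/II-3 aff I-1×I-2: Mm|MM
⇒ M over [I-1,I-2,II-1,II-2,II-3]: 4 consistent

II-3 ∈ {Aa MM, Aa Mm}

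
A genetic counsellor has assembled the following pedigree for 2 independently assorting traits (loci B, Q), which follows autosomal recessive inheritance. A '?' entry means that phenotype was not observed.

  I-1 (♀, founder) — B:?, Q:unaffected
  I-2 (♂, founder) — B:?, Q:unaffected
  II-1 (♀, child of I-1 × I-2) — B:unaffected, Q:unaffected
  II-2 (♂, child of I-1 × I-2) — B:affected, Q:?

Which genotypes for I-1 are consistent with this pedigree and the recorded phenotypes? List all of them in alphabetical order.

B/I-1 ? ·: Bb|bb
B/I-2 ? ·: Bb|bb
B/II-1 un I-1×I-2: BB|Bb
B/II-2 aff I-1×I-2: bb
⇒ B over [I-1,I-2,II-1,II-2]: 4 consistent
Q/I-1 un ·: QQ|Qq
Q/I-2 un ·: QQ|Qq
Q/II-1 un I-1×I-2: QQ|Qq
Q/II-2 ? I-1×I-2: QQ|Qq|qq
⇒ Q over [I-1,I-2,II-1,II-2]: 15 consistent

I-1 ∈ {Bb QQ, Bb Qq, bb QQ, bb Qq}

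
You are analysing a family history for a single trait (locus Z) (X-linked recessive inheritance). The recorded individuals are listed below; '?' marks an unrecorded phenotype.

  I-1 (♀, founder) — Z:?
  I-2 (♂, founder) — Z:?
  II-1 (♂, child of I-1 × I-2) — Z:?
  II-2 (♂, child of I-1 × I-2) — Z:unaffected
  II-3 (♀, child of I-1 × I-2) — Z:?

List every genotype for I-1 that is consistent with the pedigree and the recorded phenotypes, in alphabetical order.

I-1 ∈ {X^ZX^Z, X^ZX^z}

Z/I-1 ? ·: X^ZX^Z|X^ZX^z
Z/I-2 ? ·: X^ZY|X^zY
Z/II-1 ? I-1×I-2: X^ZY|X^zY
Z/II-2 un I-1×I-2: X^ZY
Z/II-3 ? I-1×I-2: X^ZX^Z|X^ZX^z|X^zX^z
⇒ Z over [I-1,I-2,II-1,II-2,II-3]: 10 consistent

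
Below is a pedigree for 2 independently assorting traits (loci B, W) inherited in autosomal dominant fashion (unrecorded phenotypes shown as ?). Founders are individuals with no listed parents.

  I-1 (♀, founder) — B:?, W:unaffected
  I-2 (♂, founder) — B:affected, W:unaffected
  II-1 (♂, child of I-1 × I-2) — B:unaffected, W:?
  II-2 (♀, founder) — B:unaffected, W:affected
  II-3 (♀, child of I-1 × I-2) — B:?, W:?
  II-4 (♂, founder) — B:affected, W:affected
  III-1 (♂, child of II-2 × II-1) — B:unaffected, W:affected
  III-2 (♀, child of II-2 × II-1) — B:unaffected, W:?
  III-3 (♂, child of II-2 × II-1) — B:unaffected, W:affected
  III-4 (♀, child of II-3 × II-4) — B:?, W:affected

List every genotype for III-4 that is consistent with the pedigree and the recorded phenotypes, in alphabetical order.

B/I-1 ? ·: bb|Bb
B/I-2 aff ·: Bb
B/II-1 un I-1×I-2: bb
B/II-2 un ·: bb
B/II-3 ? I-1×I-2: bb|Bb|BB
B/II-4 aff ·: Bb|BB
B/III-1 un II-2×II-1: bb
B/III-2 un II-2×II-1: bb
B/III-3 un II-2×II-1: bb
B/III-4 ? II-3×II-4: bb|Bb|BB
⇒ B over [I-1,I-2,II-1,II-2,II-3,II-4,III-1,III-2,III-3,III-4]: 19 consistent
W/I-1 un ·: ww
W/I-2 un ·: ww
W/II-1 ? I-1×I-2: ww
W/II-2 aff ·: Ww|WW
W/II-3 ? I-1×I-2: ww
W/II-4 aff ·: Ww|WW
W/III-1 aff II-2×II-1: Ww
W/III-2 ? II-2×II-1: ww|Ww
W/III-3 aff II-2×II-1: Ww
W/III-4 aff II-3×II-4: Ww
⇒ W over [I-1,I-2,II-1,II-2,II-3,II-4,III-1,III-2,III-3,III-4]: 6 consistent

III-4 ∈ {BB Ww, Bb Ww, bb Ww}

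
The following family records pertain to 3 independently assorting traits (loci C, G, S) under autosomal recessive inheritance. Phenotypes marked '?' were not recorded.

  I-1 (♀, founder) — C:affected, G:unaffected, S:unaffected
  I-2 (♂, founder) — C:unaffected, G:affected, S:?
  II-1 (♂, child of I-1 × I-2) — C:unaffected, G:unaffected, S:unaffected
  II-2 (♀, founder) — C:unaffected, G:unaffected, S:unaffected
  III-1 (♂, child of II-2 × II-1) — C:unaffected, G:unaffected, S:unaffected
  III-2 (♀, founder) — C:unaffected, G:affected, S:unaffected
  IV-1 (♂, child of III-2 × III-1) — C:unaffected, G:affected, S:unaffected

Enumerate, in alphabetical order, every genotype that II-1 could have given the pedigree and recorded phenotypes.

C/I-1 aff ·: cc
C/I-2 un ·: CC|Cc
C/II-1 un I-1×I-2: Cc
C/II-2 un ·: CC|Cc
C/III-1 un II-2×II-1: CC|Cc
C/III-2 un ·: CC|Cc
C/IV-1 un III-2×III-1: CC|Cc
⇒ C over [I-1,I-2,II-1,II-2,III-1,III-2,IV-1]: 28 consistent
G/I-1 un ·: GG|Gg
G/I-2 aff ·: gg
G/II-1 un I-1×I-2: Gg
G/II-2 un ·: GG|Gg
G/III-1 un II-2×II-1: Gg
G/III-2 aff ·: gg
G/IV-1 aff III-2×III-1: gg
⇒ G over [I-1,I-2,II-1,II-2,III-1,III-2,IV-1]: 4 consistent
S/I-1 un ·: SS|Ss
S/I-2 ? ·: SS|Ss|ss
S/II-1 un I-1×I-2: SS|Ss
S/II-2 un ·: SS|Ss
S/III-1 un II-2×II-1: SS|Ss
S/III-2 un ·: SS|Ss
S/IV-1 un III-2×III-1: SS|Ss
⇒ S over [I-1,I-2,II-1,II-2,III-1,III-2,IV-1]: 110 consistent

II-1 ∈ {Cc Gg SS, Cc Gg Ss}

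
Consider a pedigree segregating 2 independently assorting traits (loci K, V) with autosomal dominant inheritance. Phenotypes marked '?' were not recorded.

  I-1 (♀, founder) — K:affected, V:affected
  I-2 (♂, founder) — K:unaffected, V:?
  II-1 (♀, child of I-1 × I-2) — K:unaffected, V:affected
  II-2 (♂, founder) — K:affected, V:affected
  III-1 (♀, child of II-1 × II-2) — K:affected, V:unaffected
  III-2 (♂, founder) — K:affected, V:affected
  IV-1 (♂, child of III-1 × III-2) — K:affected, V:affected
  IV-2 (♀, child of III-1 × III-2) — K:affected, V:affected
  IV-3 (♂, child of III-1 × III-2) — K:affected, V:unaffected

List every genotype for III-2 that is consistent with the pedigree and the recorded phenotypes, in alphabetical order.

III-2 ∈ {KK Vv, Kk Vv}

K/I-1 aff ·: Kk
K/I-2 un ·: kk
K/II-1 un I-1×I-2: kk
K/II-2 aff ·: Kk|KK
K/III-1 aff II-1×II-2: Kk
K/III-2 aff ·: Kk|KK
K/IV-1 aff III-1×III-2: Kk|KK
K/IV-2 aff III-1×III-2: Kk|KK
K/IV-3 aff III-1×III-2: Kk|KK
⇒ K over [I-1,I-2,II-1,II-2,III-1,III-2,IV-1,IV-2,IV-3]: 32 consistent
V/I-1 aff ·: Vv|VV
V/I-2 ? ·: vv|Vv|VV
V/II-1 aff I-1×I-2: Vv
V/II-2 aff ·: Vv
V/III-1 un II-1×II-2: vv
V/III-2 aff ·: Vv
V/IV-1 aff III-1×III-2: Vv
V/IV-2 aff III-1×III-2: Vv
V/IV-3 un III-1×III-2: vv
⇒ V over [I-1,I-2,II-1,II-2,III-1,III-2,IV-1,IV-2,IV-3]: 5 consistent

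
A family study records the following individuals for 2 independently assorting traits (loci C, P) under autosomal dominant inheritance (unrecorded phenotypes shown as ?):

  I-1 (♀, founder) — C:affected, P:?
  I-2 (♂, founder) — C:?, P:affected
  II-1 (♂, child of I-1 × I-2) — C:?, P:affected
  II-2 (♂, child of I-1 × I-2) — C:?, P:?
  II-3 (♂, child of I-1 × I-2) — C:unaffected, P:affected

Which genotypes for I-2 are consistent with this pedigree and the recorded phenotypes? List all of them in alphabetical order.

C/I-1 aff ·: Cc
C/I-2 ? ·: cc|Cc
C/II-1 ? I-1×I-2: cc|Cc|CC
C/II-2 ? I-1×I-2: cc|Cc|CC
C/II-3 un I-1×I-2: cc
⇒ C over [I-1,I-2,II-1,II-2,II-3]: 13 consistent
P/I-1 ? ·: pp|Pp|PP
P/I-2 aff ·: Pp|PP
P/II-1 aff I-1×I-2: Pp|PP
P/II-2 ? I-1×I-2: pp|Pp|PP
P/II-3 aff I-1×I-2: Pp|PP
⇒ P over [I-1,I-2,II-1,II-2,II-3]: 32 consistent

I-2 ∈ {Cc PP, Cc Pp, cc PP, cc Pp}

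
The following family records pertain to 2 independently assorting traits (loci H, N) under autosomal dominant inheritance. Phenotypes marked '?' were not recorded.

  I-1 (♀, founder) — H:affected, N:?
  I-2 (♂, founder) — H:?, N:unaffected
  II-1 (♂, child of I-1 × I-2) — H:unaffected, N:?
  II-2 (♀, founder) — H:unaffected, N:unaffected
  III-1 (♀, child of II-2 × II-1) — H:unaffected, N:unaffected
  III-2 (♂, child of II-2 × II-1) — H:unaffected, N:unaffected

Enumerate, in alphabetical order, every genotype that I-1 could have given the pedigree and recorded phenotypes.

H/I-1 aff ·: Hh
H/I-2 ? ·: hh|Hh
H/II-1 un I-1×I-2: hh
H/II-2 un ·: hh
H/III-1 un II-2×II-1: hh
H/III-2 un II-2×II-1: hh
⇒ H over [I-1,I-2,II-1,II-2,III-1,III-2]: 2 consistent
N/I-1 ? ·: nn|Nn|NN
N/I-2 un ·: nn
N/II-1 ? I-1×I-2: nn|Nn
N/II-2 un ·: nn
N/III-1 un II-2×II-1: nn
N/III-2 un II-2×II-1: nn
⇒ N over [I-1,I-2,II-1,II-2,III-1,III-2]: 4 consistent

I-1 ∈ {Hh NN, Hh Nn, Hh nn}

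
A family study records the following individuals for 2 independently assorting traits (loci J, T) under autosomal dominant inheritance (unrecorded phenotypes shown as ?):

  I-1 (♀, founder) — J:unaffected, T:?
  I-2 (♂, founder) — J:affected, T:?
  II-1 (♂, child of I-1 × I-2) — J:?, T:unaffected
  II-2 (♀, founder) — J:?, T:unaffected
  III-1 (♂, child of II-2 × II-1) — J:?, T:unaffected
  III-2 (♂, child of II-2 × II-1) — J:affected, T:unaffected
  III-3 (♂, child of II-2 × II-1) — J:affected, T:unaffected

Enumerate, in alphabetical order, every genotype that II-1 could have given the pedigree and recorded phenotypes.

II-1 ∈ {Jj tt, jj tt}

J/I-1 un ·: jj
J/I-2 aff ·: Jj|JJ
J/II-1 ? I-1×I-2: jj|Jj
J/II-2 ? ·: jj|Jj|JJ
J/III-1 ? II-2×II-1: jj|Jj|JJ
J/III-2 aff II-2×II-1: Jj|JJ
J/III-3 aff II-2×II-1: Jj|JJ
⇒ J over [I-1,I-2,II-1,II-2,III-1,III-2,III-3]: 47 consistent
T/I-1 ? ·: tt|Tt
T/I-2 ? ·: tt|Tt
T/II-1 un I-1×I-2: tt
T/II-2 un ·: tt
T/III-1 un II-2×II-1: tt
T/III-2 un II-2×II-1: tt
T/III-3 un II-2×II-1: tt
⇒ T over [I-1,I-2,II-1,II-2,III-1,III-2,III-3]: 4 consistent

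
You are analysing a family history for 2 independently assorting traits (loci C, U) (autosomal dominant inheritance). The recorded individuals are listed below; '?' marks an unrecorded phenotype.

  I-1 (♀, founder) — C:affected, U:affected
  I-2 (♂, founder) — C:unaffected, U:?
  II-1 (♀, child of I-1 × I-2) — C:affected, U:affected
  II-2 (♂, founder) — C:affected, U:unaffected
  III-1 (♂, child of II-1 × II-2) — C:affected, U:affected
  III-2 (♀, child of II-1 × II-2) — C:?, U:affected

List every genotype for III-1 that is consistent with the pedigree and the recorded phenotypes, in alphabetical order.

III-1 ∈ {CC Uu, Cc Uu}

C/I-1 aff ·: Cc|CC
C/I-2 un ·: cc
C/II-1 aff I-1×I-2: Cc
C/II-2 aff ·: Cc|CC
C/III-1 aff II-1×II-2: Cc|CC
C/III-2 ? II-1×II-2: cc|Cc|CC
⇒ C over [I-1,I-2,II-1,II-2,III-1,III-2]: 20 consistent
U/I-1 aff ·: Uu|UU
U/I-2 ? ·: uu|Uu|UU
U/II-1 aff I-1×I-2: Uu|UU
U/II-2 un ·: uu
U/III-1 aff II-1×II-2: Uu
U/III-2 aff II-1×II-2: Uu
⇒ U over [I-1,I-2,II-1,II-2,III-1,III-2]: 9 consistent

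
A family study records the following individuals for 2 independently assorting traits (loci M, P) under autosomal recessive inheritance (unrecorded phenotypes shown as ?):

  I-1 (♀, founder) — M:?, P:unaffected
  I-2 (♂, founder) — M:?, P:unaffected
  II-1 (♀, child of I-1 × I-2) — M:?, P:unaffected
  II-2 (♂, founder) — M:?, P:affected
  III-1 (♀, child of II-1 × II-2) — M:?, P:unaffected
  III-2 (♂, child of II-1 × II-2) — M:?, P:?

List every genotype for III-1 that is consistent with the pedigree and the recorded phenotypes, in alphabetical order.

M/I-1 ? ·: MM|Mm|mm
M/I-2 ? ·: MM|Mm|mm
M/II-1 ? I-1×I-2: MM|Mm|mm
M/II-2 ? ·: MM|Mm|mm
M/III-1 ? II-1×II-2: MM|Mm|mm
M/III-2 ? II-1×II-2: MM|Mm|mm
⇒ M over [I-1,I-2,II-1,II-2,III-1,III-2]: 167 consistent
P/I-1 un ·: PP|Pp
P/I-2 un ·: PP|Pp
P/II-1 un I-1×I-2: PP|Pp
P/II-2 aff ·: pp
P/III-1 un II-1×II-2: Pp
P/III-2 ? II-1×II-2: Pp|pp
⇒ P over [I-1,I-2,II-1,II-2,III-1,III-2]: 10 consistent

III-1 ∈ {MM Pp, Mm Pp, mm Pp}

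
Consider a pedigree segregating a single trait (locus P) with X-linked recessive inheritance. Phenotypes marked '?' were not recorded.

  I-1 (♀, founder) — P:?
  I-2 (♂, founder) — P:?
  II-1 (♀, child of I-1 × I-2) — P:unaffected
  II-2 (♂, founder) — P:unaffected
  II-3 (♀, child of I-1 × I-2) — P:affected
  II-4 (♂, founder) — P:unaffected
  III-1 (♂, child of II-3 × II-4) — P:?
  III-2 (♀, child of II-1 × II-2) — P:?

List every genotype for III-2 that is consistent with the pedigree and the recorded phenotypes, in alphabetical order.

III-2 ∈ {X^PX^P, X^PX^p}

P/I-1 ? ·: X^PX^p
P/I-2 ? ·: X^pY
P/II-1 un I-1×I-2: X^PX^p
P/II-2 un ·: X^PY
P/II-3 aff I-1×I-2: X^pX^p
P/II-4 un ·: X^PY
P/III-1 ? II-3×II-4: X^pY
P/III-2 ? II-1×II-2: X^PX^P|X^PX^p
⇒ P over [I-1,I-2,II-1,II-2,II-3,II-4,III-1,III-2]: 2 consistent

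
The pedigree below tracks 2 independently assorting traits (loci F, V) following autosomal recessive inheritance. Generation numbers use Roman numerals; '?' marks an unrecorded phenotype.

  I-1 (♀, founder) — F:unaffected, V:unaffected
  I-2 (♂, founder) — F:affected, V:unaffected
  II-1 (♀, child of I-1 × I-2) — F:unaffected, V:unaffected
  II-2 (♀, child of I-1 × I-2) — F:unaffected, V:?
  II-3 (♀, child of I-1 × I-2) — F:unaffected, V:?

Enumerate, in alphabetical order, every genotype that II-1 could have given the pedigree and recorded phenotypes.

F/I-1 un ·: FF|Ff
F/I-2 aff ·: ff
F/II-1 un I-1×I-2: Ff
F/II-2 un I-1×I-2: Ff
F/II-3 un I-1×I-2: Ff
⇒ F over [I-1,I-2,II-1,II-2,II-3]: 2 consistent
V/I-1 un ·: VV|Vv
V/I-2 un ·: VV|Vv
V/II-1 un I-1×I-2: VV|Vv
V/II-2 ? I-1×I-2: VV|Vv|vv
V/II-3 ? I-1×I-2: VV|Vv|vv
⇒ V over [I-1,I-2,II-1,II-2,II-3]: 35 consistent

II-1 ∈ {Ff VV, Ff Vv}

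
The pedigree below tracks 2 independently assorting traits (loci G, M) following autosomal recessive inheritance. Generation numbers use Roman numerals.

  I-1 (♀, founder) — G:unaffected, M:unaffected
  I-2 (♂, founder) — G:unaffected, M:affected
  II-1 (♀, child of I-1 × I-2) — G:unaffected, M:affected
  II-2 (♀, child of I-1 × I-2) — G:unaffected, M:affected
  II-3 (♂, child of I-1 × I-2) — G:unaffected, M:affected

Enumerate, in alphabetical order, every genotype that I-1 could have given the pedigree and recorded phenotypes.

G/I-1 un ·: GG|Gg
G/I-2 un ·: GG|Gg
G/II-1 un I-1×I-2: GG|Gg
G/II-2 un I-1×I-2: GG|Gg
G/II-3 un I-1×I-2: GG|Gg
⇒ G over [I-1,I-2,II-1,II-2,II-3]: 25 consistent
M/I-1 un ·: Mm
M/I-2 aff ·: mm
M/II-1 aff I-1×I-2: mm
M/II-2 aff I-1×I-2: mm
M/II-3 aff I-1×I-2: mm
⇒ M over [I-1,I-2,II-1,II-2,II-3]: 1 consistent

I-1 ∈ {GG Mm, Gg Mm}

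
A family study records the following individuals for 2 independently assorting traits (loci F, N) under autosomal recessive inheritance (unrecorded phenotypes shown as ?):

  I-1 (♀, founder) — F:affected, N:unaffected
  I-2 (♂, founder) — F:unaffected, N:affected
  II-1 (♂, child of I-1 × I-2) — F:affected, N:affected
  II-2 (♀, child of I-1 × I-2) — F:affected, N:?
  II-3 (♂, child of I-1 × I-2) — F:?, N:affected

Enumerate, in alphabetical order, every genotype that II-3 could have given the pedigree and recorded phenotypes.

F/I-1 aff ·: ff
F/I-2 un ·: Ff
F/II-1 aff I-1×I-2: ff
F/II-2 aff I-1×I-2: ff
F/II-3 ? I-1×I-2: Ff|ff
⇒ F over [I-1,I-2,II-1,II-2,II-3]: 2 consistent
N/I-1 un ·: Nn
N/I-2 aff ·: nn
N/II-1 aff I-1×I-2: nn
N/II-2 ? I-1×I-2: Nn|nn
N/II-3 aff I-1×I-2: nn
⇒ N over [I-1,I-2,II-1,II-2,II-3]: 2 consistent

II-3 ∈ {Ff nn, ff nn}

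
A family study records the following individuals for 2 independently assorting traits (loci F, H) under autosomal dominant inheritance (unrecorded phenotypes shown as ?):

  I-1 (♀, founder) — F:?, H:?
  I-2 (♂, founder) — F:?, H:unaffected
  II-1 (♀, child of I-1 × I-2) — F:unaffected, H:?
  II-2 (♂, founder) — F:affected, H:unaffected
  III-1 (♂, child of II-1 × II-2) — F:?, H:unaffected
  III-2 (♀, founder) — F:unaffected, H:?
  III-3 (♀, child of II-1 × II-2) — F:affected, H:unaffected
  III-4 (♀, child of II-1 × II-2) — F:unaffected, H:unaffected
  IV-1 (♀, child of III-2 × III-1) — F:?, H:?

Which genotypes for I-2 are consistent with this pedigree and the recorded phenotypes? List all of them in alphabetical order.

F/I-1 ? ·: ff|Ff
F/I-2 ? ·: ff|Ff
F/II-1 un I-1×I-2: ff
F/II-2 aff ·: Ff
F/III-1 ? II-1×II-2: ff|Ff
F/III-2 un ·: ff
F/III-3 aff II-1×II-2: Ff
F/III-4 un II-1×II-2: ff
F/IV-1 ? III-2×III-1: ff|Ff
⇒ F over [I-1,I-2,II-1,II-2,III-1,III-2,III-3,III-4,IV-1]: 12 consistent
H/I-1 ? ·: hh|Hh|HH
H/I-2 un ·: hh
H/II-1 ? I-1×I-2: hh|Hh
H/II-2 un ·: hh
H/III-1 un II-1×II-2: hh
H/III-2 ? ·: hh|Hh|HH
H/III-3 un II-1×II-2: hh
H/III-4 un II-1×II-2: hh
H/IV-1 ? III-2×III-1: hh|Hh
⇒ H over [I-1,I-2,II-1,II-2,III-1,III-2,III-3,III-4,IV-1]: 16 consistent

I-2 ∈ {Ff hh, ff hh}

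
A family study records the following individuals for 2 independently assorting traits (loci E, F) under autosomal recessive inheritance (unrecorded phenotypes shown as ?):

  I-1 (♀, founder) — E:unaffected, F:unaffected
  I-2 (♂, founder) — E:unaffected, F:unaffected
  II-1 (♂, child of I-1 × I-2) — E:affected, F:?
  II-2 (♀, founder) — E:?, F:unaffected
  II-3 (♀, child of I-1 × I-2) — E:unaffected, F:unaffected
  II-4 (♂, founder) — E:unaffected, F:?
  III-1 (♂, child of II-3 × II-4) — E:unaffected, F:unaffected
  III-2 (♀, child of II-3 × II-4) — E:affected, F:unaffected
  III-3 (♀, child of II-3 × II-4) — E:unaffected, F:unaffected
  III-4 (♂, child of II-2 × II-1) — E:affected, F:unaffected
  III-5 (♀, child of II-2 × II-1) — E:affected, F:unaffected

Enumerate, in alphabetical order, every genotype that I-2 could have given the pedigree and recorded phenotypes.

E/I-1 un ·: Ee
E/I-2 un ·: Ee
E/II-1 aff I-1×I-2: ee
E/II-2 ? ·: Ee|ee
E/II-3 un I-1×I-2: Ee
E/II-4 un ·: Ee
E/III-1 un II-3×II-4: EE|Ee
E/III-2 aff II-3×II-4: ee
E/III-3 un II-3×II-4: EE|Ee
E/III-4 aff II-2×II-1: ee
E/III-5 aff II-2×II-1: ee
⇒ E over [I-1,I-2,II-1,II-2,II-3,II-4,III-1,III-2,III-3,III-4,III-5]: 8 consistent
F/I-1 un ·: FF|Ff
F/I-2 un ·: FF|Ff
F/II-1 ? I-1×I-2: FF|Ff|ff
F/II-2 un ·: FF|Ff
F/II-3 un I-1×I-2: FF|Ff
F/II-4 ? ·: FF|Ff|ff
F/III-1 un II-3×II-4: FF|Ff
F/III-2 un II-3×II-4: FF|Ff
F/III-3 un II-3×II-4: FF|Ff
F/III-4 un II-2×II-1: FF|Ff
F/III-5 un II-2×II-1: FF|Ff
⇒ F over [I-1,I-2,II-1,II-2,II-3,II-4,III-1,III-2,III-3,III-4,III-5]: 1157 consistent

I-2 ∈ {Ee FF, Ee Ff}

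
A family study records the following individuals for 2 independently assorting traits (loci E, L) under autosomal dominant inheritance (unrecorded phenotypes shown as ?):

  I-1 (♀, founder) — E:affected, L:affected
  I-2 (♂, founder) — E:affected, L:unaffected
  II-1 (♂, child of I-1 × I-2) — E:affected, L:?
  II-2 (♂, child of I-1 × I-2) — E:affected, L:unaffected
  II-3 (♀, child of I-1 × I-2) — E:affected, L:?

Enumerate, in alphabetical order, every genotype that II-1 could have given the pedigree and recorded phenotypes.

II-1 ∈ {EE Ll, EE ll, Ee Ll, Ee ll}

E/I-1 aff ·: Ee|EE
E/I-2 aff ·: Ee|EE
E/II-1 aff I-1×I-2: Ee|EE
E/II-2 aff I-1×I-2: Ee|EE
E/II-3 aff I-1×I-2: Ee|EE
⇒ E over [I-1,I-2,II-1,II-2,II-3]: 25 consistent
L/I-1 aff ·: Ll
L/I-2 un ·: ll
L/II-1 ? I-1×I-2: ll|Ll
L/II-2 un I-1×I-2: ll
L/II-3 ? I-1×I-2: ll|Ll
⇒ L over [I-1,I-2,II-1,II-2,II-3]: 4 consistent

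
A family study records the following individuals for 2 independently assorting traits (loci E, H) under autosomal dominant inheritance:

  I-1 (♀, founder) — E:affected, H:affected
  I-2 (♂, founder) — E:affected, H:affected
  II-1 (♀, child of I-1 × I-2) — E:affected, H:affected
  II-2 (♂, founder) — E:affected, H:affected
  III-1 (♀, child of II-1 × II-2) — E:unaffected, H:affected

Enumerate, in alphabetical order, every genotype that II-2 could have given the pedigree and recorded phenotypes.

E/I-1 aff ·: Ee|EE
E/I-2 aff ·: Ee|EE
E/II-1 aff I-1×I-2: Ee
E/II-2 aff ·: Ee
E/III-1 un II-1×II-2: ee
⇒ E over [I-1,I-2,II-1,II-2,III-1]: 3 consistent
H/I-1 aff ·: Hh|HH
H/I-2 aff ·: Hh|HH
H/II-1 aff I-1×I-2: Hh|HH
H/II-2 aff ·: Hh|HH
H/III-1 aff II-1×II-2: Hh|HH
⇒ H over [I-1,I-2,II-1,II-2,III-1]: 24 consistent

II-2 ∈ {Ee HH, Ee Hh}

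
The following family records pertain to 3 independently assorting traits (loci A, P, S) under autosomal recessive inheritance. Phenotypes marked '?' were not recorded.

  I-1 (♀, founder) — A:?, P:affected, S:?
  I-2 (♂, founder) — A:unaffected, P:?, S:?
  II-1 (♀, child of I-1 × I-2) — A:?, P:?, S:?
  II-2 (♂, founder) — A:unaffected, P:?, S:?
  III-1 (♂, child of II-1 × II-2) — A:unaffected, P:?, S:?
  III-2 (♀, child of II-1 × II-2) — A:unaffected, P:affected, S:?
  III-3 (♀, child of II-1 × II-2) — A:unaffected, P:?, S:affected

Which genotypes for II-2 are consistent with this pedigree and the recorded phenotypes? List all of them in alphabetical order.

A/I-1 ? ·: AA|Aa|aa
A/I-2 un ·: AA|Aa
A/II-1 ? I-1×I-2: AA|Aa|aa
A/II-2 un ·: AA|Aa
A/III-1 un II-1×II-2: AA|Aa
A/III-2 un II-1×II-2: AA|Aa
A/III-3 un II-1×II-2: AA|Aa
⇒ A over [I-1,I-2,II-1,II-2,III-1,III-2,III-3]: 120 consistent
P/I-1 aff ·: pp
P/I-2 ? ·: PP|Pp|pp
P/II-1 ? I-1×I-2: Pp|pp
P/II-2 ? ·: Pp|pp
P/III-1 ? II-1×II-2: PP|Pp|pp
P/III-2 aff II-1×II-2: pp
P/III-3 ? II-1×II-2: PP|Pp|pp
⇒ P over [I-1,I-2,II-1,II-2,III-1,III-2,III-3]: 36 consistent
S/I-1 ? ·: SS|Ss|ss
S/I-2 ? ·: SS|Ss|ss
S/II-1 ? I-1×I-2: Ss|ss
S/II-2 ? ·: Ss|ss
S/III-1 ? II-1×II-2: SS|Ss|ss
S/III-2 ? II-1×II-2: SS|Ss|ss
S/III-3 aff II-1×II-2: ss
⇒ S over [I-1,I-2,II-1,II-2,III-1,III-2,III-3]: 111 consistent

II-2 ∈ {AA Pp Ss, AA Pp ss, AA pp Ss, AA pp ss, Aa Pp Ss, Aa Pp ss, Aa pp Ss, Aa pp ss}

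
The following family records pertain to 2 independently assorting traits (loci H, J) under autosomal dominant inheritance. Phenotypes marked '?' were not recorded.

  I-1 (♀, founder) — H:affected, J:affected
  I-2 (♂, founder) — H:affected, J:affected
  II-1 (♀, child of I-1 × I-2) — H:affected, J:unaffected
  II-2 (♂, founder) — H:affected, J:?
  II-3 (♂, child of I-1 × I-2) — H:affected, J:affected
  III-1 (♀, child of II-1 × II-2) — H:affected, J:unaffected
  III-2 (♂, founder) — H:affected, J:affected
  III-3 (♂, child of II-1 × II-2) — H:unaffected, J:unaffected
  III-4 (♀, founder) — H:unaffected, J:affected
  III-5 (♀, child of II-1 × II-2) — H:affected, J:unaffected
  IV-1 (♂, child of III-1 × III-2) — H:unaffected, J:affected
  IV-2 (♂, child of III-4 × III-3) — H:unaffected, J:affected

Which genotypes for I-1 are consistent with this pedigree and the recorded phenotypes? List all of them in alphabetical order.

I-1 ∈ {HH Jj, Hh Jj}

H/I-1 aff ·: Hh|HH
H/I-2 aff ·: Hh|HH
H/II-1 aff I-1×I-2: Hh
H/II-2 aff ·: Hh
H/II-3 aff I-1×I-2: Hh|HH
H/III-1 aff II-1×II-2: Hh
H/III-2 aff ·: Hh
H/III-3 un II-1×II-2: hh
H/III-4 un ·: hh
H/III-5 aff II-1×II-2: Hh|HH
H/IV-1 un III-1×III-2: hh
H/IV-2 un III-4×III-3: hh
⇒ H over [I-1,I-2,II-1,II-2,II-3,III-1,III-2,III-3,III-4,III-5,IV-1,IV-2]: 12 consistent
J/I-1 aff ·: Jj
J/I-2 aff ·: Jj
J/II-1 un I-1×I-2: jj
J/II-2 ? ·: jj|Jj
J/II-3 aff I-1×I-2: Jj|JJ
J/III-1 un II-1×II-2: jj
J/III-2 aff ·: Jj|JJ
J/III-3 un II-1×II-2: jj
J/III-4 aff ·: Jj|JJ
J/III-5 un II-1×II-2: jj
J/IV-1 aff III-1×III-2: Jj
J/IV-2 aff III-4×III-3: Jj
⇒ J over [I-1,I-2,II-1,II-2,II-3,III-1,III-2,III-3,III-4,III-5,IV-1,IV-2]: 16 consistent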